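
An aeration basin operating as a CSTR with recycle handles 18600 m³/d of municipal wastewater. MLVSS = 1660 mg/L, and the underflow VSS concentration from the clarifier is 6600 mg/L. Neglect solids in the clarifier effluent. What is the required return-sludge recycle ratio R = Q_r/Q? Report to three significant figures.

R ≈ 0.336

Mass balance around the secondary clarifier (neglecting effluent solids): R = X / (X_r − X) = 1660 / (6600 − 1660) = 0.3360.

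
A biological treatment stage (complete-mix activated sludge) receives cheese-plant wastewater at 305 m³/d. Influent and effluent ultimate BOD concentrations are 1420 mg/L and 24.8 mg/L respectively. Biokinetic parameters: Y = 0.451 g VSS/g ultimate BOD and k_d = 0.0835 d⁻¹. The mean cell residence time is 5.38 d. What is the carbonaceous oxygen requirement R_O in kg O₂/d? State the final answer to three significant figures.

Observed yield with endogenous decay: Y_obs = Y / (1 + k_d·θ_c) = 0.451 / (1 + 0.0835 × 5.38) = 0.451 / 1.449 = 0.3112 g VSS/g ultimate BOD.
ΔS = 1420 − 24.8 = 1395 mg/L, so the substrate removal rate is 305 × 1395/1000 = 425.5 kg ultimate BOD/d.
Net sludge production P_X = 0.3112 × 425.5 = 132.4 kg VSS/d.
Carbonaceous O₂ demand = substrate oxidised − cell-mass equivalent = 425.5 − 1.42 × 132.4 = 237.5 kg O₂/d.

R_O ≈ 237 kg O₂/d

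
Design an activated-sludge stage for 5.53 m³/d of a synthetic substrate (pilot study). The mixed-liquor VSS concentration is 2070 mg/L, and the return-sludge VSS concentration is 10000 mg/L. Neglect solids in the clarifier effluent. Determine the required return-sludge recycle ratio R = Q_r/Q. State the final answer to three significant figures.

Solids balance on the clarifier gives (1+R)X = R·X_r, so R = X/(X_r − X) = 2070 / (10000 − 2070) = 0.2610.

R ≈ 0.261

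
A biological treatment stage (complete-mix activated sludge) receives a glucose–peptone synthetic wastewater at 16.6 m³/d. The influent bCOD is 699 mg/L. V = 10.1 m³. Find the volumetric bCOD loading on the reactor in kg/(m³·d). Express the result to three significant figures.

Applied bCOD load per unit volume = Q·S₀/V = (16.6 × 699/1000)/10.10 = 1.149 kg bCOD·m⁻³·d⁻¹.

L_v ≈ 1.15 kg bCOD/(m³·d)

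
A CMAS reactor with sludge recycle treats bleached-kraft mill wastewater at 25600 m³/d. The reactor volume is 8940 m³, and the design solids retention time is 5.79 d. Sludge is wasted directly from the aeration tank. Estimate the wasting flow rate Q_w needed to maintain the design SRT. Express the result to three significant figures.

Q_w ≈ 1540 m³/d

With mixed-liquor wasting, θ_c = V/Q_w, so Q_w = V/θ_c = 8940/5.79 = 1544 m³/d.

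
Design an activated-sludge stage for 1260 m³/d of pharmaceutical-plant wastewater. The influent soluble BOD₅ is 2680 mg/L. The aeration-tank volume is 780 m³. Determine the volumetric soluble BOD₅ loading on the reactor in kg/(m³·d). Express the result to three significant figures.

L_v ≈ 4.33 kg soluble BOD₅/(m³·d)

Applied soluble BOD₅ load per unit volume = Q·S₀/V = (1260 × 2680/1000)/780.0 = 4.329 kg soluble BOD₅·m⁻³·d⁻¹.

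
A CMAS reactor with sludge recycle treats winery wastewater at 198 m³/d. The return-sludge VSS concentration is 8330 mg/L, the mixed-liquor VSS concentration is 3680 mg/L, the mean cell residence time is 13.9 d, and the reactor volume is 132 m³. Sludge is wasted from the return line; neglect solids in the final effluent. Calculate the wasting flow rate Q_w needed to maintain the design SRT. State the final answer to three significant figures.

θ_c = V·X/(Q_w·X_r) when wasting from the recycle, so Q_w = V·X/(θ_c·X_r) = 132.0 × 3680 / (13.9 × 8330) = 4.195 m³/d.

Q_w ≈ 4.20 m³/d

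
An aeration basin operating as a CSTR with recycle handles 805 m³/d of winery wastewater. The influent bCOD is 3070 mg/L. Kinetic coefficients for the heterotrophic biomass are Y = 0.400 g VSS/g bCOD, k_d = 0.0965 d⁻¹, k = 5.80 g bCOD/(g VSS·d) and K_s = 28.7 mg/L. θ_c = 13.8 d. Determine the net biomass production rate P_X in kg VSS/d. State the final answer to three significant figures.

P_X ≈ 424 kg VSS/d

From the Monod/SRT balance for a CMAS, S = K_s·(1+k_d θ_c)/[θ_c·(Y k − k_d) − 1] = 28.7 × (1 + 0.0965 × 13.8) / [13.8 × (0.400 × 5.80 − 0.0965) − 1] = 66.92 / 29.68 = 2.254 mg/L.
Correct the yield for decay: Y_obs = Y/(1 + k_d θ_c) = 0.400 / (1 + 0.0965 × 13.8) = 0.400 / 2.332 = 0.1715.
Mass of bCOD removed per day: Q(S₀ − S) = 805 × 3068 g/m³ = 2470 kg/d.
P_X = Y_obs · Q(S₀ − S) = 0.1715 × 2470 = 423.6 kg VSS/d.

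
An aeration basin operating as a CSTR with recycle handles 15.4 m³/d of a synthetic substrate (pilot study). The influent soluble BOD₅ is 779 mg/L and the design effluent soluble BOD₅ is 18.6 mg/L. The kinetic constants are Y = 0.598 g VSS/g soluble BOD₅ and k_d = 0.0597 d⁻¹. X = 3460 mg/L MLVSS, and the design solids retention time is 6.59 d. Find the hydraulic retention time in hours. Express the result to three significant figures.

Rearranging the biomass balance for a CMAS with decay, V = Y·Q·ΔS·θ_c / [X·(1+k_d θ_c)] = 0.598 × 15.4 × (779 − 18.6) × 6.59 / [3460 × (1 + 0.0597 × 6.59)] = 4.61×10^4 / 4821 = 9.572 m³.
HRT = V/Q = 9.572 m³ / 15.4 m³·d⁻¹ = 0.6215 d × 24 = 14.92 h.

τ ≈ 14.9 h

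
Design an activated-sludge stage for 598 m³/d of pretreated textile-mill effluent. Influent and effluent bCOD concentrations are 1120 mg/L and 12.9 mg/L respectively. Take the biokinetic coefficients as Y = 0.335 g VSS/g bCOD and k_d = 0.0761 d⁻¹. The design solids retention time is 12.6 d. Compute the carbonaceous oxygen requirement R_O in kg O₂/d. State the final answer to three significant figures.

R_O ≈ 501 kg O₂/d

Observed yield with endogenous decay: Y_obs = Y / (1 + k_d·θ_c) = 0.335 / (1 + 0.0761 × 12.6) = 0.335 / 1.959 = 0.1710 g VSS/g bCOD.
ΔS = 1120 − 12.9 = 1107 mg/L, so the substrate removal rate is 598 × 1107/1000 = 662.0 kg bCOD/d.
Biomass synthesised: P_X = Y_obs × 662.0 = 113.2 kg VSS/d.
Carbonaceous O₂ demand = substrate oxidised − cell-mass equivalent = 662.0 − 1.42 × 113.2 = 501.3 kg O₂/d.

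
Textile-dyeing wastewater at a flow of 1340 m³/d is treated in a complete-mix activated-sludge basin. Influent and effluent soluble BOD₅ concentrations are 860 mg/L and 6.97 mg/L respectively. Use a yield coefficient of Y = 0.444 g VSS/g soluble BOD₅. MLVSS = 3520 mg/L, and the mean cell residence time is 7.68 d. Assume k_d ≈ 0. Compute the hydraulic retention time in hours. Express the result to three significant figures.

τ ≈ 19.8 h

With k_d = 0 the design equation reduces to V = Y Q (S₀−S) θ_c / X = 0.444 × 1340 × (860 − 6.97) × 7.68 / 3520 = 1107 m³.
Hydraulic retention time τ = V/Q = 1107 / 1340 = 0.8264 d = 19.83 h.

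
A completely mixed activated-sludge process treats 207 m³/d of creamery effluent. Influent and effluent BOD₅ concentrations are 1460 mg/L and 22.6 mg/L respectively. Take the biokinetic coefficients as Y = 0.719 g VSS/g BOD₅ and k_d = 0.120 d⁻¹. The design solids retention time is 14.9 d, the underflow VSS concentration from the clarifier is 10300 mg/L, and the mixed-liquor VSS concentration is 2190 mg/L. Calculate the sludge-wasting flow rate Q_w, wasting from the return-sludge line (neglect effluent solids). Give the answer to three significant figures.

Q_w ≈ 7.45 m³/d

Steady-state biomass mass balance: V·X·(1 + k_d·θ_c) = Y·Q·(S₀ − S)·θ_c, so V = 0.719 × 207 × (1460 − 22.6) × 14.9 / [2190 × (1 + 0.120 × 14.9)] = 3.19×10^6 / 6106 = 522.1 m³.
Q_w = (V·X)/(θ_c X_r) = 522.1 × 2190 / (14.9 × 10300) = 7.450 m³/d.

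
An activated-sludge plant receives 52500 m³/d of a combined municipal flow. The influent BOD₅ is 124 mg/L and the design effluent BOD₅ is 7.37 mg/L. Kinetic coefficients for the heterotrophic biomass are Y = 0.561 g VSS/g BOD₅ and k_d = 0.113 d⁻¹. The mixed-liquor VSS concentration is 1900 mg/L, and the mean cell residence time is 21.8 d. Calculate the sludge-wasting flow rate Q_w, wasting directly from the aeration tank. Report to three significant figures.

Q_w ≈ 522 m³/d

Steady-state biomass mass balance: V·X·(1 + k_d·θ_c) = Y·Q·(S₀ − S)·θ_c, so V = 0.561 × 52500 × (124 − 7.37) × 21.8 / [1900 × (1 + 0.113 × 21.8)] = 7.49×10^7 / 6580 = 11380 m³.
With mixed-liquor wasting, θ_c = V/Q_w, so Q_w = V/θ_c = 11380/21.8 = 522.0 m³/d.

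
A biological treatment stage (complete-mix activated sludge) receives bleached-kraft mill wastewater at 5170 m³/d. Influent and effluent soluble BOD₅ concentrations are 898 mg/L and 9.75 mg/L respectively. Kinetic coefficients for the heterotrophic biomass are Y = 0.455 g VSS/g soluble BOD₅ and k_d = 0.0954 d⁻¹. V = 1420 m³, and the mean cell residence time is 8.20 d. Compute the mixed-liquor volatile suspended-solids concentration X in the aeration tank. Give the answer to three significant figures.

X ≈ 6770 mg/L

X = Y·Q·ΔS·θ_c / [V·(1 + k_d θ_c)] = 0.455 × 5170 × (898 − 9.75) × 8.20 / [1420 × (1 + 0.0954 × 8.20)] = 6770 mg/L.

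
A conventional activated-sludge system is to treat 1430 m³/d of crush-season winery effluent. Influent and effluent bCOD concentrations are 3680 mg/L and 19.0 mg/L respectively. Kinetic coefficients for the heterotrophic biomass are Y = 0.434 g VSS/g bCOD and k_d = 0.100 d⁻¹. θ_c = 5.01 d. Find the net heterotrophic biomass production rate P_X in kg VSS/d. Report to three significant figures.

P_X ≈ 1510 kg VSS/d

Y_obs = Y / (1 + k_d θ_c) = 0.434 / (1 + 0.100 × 5.01) = 0.434 / 1.501 = 0.2891.
Q·(S₀ − S) = 1430 × (3680 − 19.0) × 10⁻³ = 5235 kg/d removed.
Net biomass production P_X = Y_obs × Q·(S₀ − S) = 0.2891 × 5235 = 1514 kg VSS/d.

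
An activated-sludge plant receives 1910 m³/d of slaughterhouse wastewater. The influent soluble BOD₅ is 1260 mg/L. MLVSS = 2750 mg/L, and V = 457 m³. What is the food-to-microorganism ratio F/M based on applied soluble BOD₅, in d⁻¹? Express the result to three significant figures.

F/M ≈ 1.91 d⁻¹

Food-to-microorganism ratio F/M = Q S₀ / (V X) = 1910 × 1260 / (457.0 × 2750) = 1.915 d⁻¹.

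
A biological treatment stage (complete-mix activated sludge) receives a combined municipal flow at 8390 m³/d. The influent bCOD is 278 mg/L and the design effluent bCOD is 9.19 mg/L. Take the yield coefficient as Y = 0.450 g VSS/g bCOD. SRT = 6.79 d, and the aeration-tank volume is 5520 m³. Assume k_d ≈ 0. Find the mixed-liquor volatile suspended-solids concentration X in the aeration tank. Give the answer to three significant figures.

X = Y·Q·ΔS·θ_c / V = 0.450 × 8390 × (278 − 9.19) × 6.79 / 5520 = 1248 mg/L.

X ≈ 1250 mg/L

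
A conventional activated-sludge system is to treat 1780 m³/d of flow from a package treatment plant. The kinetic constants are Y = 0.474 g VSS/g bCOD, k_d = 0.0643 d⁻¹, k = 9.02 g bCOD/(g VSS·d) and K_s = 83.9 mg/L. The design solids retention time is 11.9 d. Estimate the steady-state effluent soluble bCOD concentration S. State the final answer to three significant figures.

From the Monod/SRT balance for a CMAS, S = K_s·(1+k_d θ_c)/[θ_c·(Y k − k_d) − 1] = 83.9 × (1 + 0.0643 × 11.9) / [11.9 × (0.474 × 9.02 − 0.0643) − 1] = 148.1 / 49.11 = 3.015 mg/L.

S ≈ 3.02 mg/L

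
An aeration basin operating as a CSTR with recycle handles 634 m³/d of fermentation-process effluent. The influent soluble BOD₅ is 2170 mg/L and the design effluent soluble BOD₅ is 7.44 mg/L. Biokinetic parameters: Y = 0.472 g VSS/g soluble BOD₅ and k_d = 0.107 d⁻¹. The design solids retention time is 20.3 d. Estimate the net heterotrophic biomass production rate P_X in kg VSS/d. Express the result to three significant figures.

The observed yield is Y_obs = Y/(1 + k_d·θ_c) = 0.472 / (1 + 0.107 × 20.3) = 0.472 / 3.172 = 0.1488 g VSS per g soluble BOD₅ removed.
ΔS = 2170 − 7.44 = 2163 mg/L, so the substrate removal rate is 634 × 2163/1000 = 1371 kg soluble BOD₅/d.
Biomass produced: P_X = Y_obs·Q·ΔS = 0.1488 × 1371 ≈ 204.0 kg VSS/d.

P_X ≈ 204 kg VSS/d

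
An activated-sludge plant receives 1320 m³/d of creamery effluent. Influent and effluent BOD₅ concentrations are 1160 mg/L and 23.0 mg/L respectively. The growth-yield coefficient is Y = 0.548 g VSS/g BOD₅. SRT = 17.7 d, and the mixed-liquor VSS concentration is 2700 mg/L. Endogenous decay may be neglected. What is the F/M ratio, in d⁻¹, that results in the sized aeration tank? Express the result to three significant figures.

With k_d = 0 the design equation reduces to V = Y Q (S₀−S) θ_c / X = 0.548 × 1320 × (1160 − 23.0) × 17.7 / 2700 = 5392 m³.
Food-to-microorganism ratio F/M = Q S₀ / (V X) = 1320 × 1160 / (5392 × 2700) = 0.1052 d⁻¹.

F/M ≈ 0.105 d⁻¹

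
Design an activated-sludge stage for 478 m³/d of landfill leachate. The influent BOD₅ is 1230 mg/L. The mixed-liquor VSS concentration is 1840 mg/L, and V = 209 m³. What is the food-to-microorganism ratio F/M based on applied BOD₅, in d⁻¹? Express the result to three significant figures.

F/M ≈ 1.53 d⁻¹

F/M = Q·S₀ / (V·X) = 478 × 1230 / (209.0 × 1840) = 1.529 g BOD₅·(g VSS·d)⁻¹.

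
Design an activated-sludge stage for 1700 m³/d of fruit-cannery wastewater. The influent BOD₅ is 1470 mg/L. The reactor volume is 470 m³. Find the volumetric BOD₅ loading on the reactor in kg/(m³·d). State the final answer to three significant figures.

Applied BOD₅ load per unit volume = Q·S₀/V = (1700 × 1470/1000)/470.0 = 5.317 kg BOD₅·m⁻³·d⁻¹.

L_v ≈ 5.32 kg BOD₅/(m³·d)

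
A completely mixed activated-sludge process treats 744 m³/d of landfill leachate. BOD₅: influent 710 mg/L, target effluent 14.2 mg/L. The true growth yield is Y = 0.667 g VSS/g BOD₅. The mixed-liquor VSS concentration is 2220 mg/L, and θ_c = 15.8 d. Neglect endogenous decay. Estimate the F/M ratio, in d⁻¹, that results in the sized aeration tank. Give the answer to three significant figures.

F/M ≈ 0.0968 d⁻¹

With k_d = 0 the design equation reduces to V = Y Q (S₀−S) θ_c / X = 0.667 × 744 × (710 − 14.2) × 15.8 / 2220 = 2457 m³.
F/M = applied load / biomass = Q·S₀/(V·X) = 744 × 710 / (2457 × 2220) = 0.09683 d⁻¹.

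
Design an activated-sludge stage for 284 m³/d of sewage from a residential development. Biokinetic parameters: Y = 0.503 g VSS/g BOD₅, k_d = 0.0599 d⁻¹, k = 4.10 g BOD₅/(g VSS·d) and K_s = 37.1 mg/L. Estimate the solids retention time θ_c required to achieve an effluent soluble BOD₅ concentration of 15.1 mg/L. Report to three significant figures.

θ_c ≈ 1.86 d

From 1/θ_c = Y·k·S/(K_s + S) − k_d: Y·k·S/(K_s+S) = 0.503 × 4.10 × 15.1 / (37.1 + 15.1) = 0.5966 d⁻¹.
1/θ_c = 0.5966 − 0.0599 = 0.5367 d⁻¹, so θ_c = 1.863 d.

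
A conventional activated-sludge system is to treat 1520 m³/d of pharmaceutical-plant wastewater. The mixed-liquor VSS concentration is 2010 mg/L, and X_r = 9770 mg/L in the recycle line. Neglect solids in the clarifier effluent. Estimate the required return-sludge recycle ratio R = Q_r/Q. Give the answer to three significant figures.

Solids balance on the clarifier gives (1+R)X = R·X_r, so R = X/(X_r − X) = 2010 / (9770 − 2010) = 0.2590.

R ≈ 0.259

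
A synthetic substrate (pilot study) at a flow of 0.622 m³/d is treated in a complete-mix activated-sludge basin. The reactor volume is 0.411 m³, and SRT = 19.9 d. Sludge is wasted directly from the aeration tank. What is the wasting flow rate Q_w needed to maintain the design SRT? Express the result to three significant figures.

For wasting at MLVSS concentration, Q_w = V/θ_c = 0.4110/19.9 = 0.02065 m³/d.

Q_w ≈ 0.0207 m³/d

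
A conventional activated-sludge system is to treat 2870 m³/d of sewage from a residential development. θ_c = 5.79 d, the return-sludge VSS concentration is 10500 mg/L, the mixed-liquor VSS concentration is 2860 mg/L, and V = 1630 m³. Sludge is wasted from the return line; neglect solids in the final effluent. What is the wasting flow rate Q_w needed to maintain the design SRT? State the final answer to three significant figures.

Q_w = (V·X)/(θ_c X_r) = 1630 × 2860 / (5.79 × 10500) = 76.68 m³/d.

Q_w ≈ 76.7 m³/d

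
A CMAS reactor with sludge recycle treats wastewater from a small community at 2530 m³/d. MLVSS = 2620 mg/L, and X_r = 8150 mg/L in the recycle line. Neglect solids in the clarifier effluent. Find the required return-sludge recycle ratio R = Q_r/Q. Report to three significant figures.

R ≈ 0.474

Mass balance around the secondary clarifier (neglecting effluent solids): R = X / (X_r − X) = 2620 / (8150 − 2620) = 0.4738.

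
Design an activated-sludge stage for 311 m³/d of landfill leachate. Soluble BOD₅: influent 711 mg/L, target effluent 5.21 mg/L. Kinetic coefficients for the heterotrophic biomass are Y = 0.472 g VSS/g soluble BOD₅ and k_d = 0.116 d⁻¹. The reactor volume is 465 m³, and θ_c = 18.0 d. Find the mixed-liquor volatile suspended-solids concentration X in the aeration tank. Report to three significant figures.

X ≈ 1300 mg/L

Solving the biomass balance for X: X = Y Q (S₀−S) θ_c / [V (1+k_d θ_c)] = 0.472 × 311 × (711 − 5.21) × 18.0 / [465 × (1 + 0.116 × 18.0)] = 1299 mg/L.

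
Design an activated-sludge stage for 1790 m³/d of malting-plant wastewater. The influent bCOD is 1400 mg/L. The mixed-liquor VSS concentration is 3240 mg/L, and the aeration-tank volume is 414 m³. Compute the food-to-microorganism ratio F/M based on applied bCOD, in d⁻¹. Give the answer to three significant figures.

F/M = Q·S₀ / (V·X) = 1790 × 1400 / (414.0 × 3240) = 1.868 g bCOD·(g VSS·d)⁻¹.

F/M ≈ 1.87 d⁻¹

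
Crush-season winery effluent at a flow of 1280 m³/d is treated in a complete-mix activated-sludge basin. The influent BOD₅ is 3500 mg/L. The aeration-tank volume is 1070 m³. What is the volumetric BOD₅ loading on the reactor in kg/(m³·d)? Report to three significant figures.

L_v ≈ 4.19 kg BOD₅/(m³·d)

Applied BOD₅ load per unit volume = Q·S₀/V = (1280 × 3500/1000)/1070 = 4.187 kg BOD₅·m⁻³·d⁻¹.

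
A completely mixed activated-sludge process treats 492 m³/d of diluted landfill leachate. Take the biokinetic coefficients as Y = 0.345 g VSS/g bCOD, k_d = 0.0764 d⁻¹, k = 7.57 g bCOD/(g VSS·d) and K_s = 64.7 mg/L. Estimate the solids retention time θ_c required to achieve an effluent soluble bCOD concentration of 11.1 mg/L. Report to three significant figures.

θ_c ≈ 3.27 d

Specific growth rate at S = 11.1 mg/L: μ = YkS/(K_s+S) = 0.345·7.57·11.1/(64.7+11.1) = 0.3824 d⁻¹.
Then 1/θ_c = μ − k_d = 0.3824 − 0.0764 = 0.3060 d⁻¹, giving θ_c = 3.267 d.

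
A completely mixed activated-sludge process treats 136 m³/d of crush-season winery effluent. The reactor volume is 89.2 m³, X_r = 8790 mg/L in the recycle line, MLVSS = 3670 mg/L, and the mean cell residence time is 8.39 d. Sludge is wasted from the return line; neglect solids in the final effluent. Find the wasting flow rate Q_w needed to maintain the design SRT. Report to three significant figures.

Q_w ≈ 4.44 m³/d

Wasting from the return line (neglecting effluent solids): Q_w = V·X / (θ_c·X_r) = 89.20 × 3670 / (8.39 × 8790) = 4.439 m³/d.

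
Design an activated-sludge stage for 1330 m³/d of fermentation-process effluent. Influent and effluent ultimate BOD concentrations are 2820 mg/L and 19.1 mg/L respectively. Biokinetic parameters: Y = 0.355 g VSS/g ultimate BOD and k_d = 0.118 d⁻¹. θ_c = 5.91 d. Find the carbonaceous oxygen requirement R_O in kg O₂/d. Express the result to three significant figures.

R_O ≈ 2620 kg O₂/d

Correct the yield for decay: Y_obs = Y/(1 + k_d θ_c) = 0.355 / (1 + 0.118 × 5.91) = 0.355 / 1.697 = 0.2091.
Substrate removed = Q·(S₀ − S) = 1330 m³/d × (2820 − 19.1) g/m³ = 3.73×10^6 g/d = 3725 kg/d.
Biomass synthesised: P_X = Y_obs × 3725 = 779.1 kg VSS/d.
R_O = Q·ΔS − 1.42 P_X = 3725 − 1106 = 2619 kg O₂/d.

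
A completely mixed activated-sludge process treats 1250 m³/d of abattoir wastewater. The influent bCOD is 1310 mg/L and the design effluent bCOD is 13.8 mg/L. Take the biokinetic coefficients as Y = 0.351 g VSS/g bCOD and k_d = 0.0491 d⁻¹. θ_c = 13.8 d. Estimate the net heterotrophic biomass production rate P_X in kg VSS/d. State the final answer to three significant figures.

P_X ≈ 339 kg VSS/d

Y_obs = Y / (1 + k_d θ_c) = 0.351 / (1 + 0.0491 × 13.8) = 0.351 / 1.678 = 0.2092.
Substrate removed = Q·(S₀ − S) = 1250 m³/d × (1310 − 13.8) g/m³ = 1.62×10^6 g/d = 1620 kg/d.
So the net sludge growth is P_X = 0.2092 × 1620 = 339.0 kg VSS/d.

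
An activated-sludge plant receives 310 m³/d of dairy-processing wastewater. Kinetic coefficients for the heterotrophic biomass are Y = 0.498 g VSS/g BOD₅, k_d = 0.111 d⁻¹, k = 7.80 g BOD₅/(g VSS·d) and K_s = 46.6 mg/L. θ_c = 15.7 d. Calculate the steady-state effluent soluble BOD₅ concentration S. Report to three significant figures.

Effluent substrate depends only on kinetics and SRT: S = K_s(1 + k_d θ_c) / [θ_c(Yk − k_d) − 1] = 46.6 × (1 + 0.111 × 15.7) / [15.7 × (0.498 × 7.80 − 0.111) − 1] = 127.8 / 58.24 = 2.194 mg/L.

S ≈ 2.19 mg/L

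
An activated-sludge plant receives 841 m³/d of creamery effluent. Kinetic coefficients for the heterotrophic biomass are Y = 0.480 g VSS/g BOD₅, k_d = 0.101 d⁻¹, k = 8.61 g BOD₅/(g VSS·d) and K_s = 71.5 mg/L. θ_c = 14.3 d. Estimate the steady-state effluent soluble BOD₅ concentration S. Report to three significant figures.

For a completely mixed reactor with recycle the Lawrence–McCarty relation gives S = K_s·(1 + k_d·θ_c) / [θ_c·(Y·k − k_d) − 1] = 71.5 × (1 + 0.101 × 14.3) / [14.3 × (0.480 × 8.61 − 0.101) − 1] = 174.8 / 56.65 = 3.085 mg/L.

S ≈ 3.08 mg/L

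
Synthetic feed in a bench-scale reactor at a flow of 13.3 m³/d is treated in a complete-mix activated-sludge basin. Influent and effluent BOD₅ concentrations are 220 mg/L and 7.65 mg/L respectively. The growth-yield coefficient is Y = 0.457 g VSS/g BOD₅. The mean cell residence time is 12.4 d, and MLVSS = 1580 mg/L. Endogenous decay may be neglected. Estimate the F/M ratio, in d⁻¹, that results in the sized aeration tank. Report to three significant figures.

F/M ≈ 0.183 d⁻¹

Biomass mass balance (decay neglected): V·X = Y·Q·(S₀ − S)·θ_c, so V = 0.457 × 13.3 × (220 − 7.65) × 12.4 / 1580 = 10.13 m³.
F/M = applied load / biomass = Q·S₀/(V·X) = 13.3 × 220 / (10.13 × 1580) = 0.1828 d⁻¹.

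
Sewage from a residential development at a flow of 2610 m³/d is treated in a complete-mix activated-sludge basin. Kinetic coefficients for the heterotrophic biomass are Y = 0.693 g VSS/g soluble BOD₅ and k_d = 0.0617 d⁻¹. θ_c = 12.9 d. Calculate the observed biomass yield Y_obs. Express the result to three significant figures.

Y_obs ≈ 0.386 g VSS/g soluble BOD₅

Y_obs = Y / (1 + k_d θ_c) = 0.693 / (1 + 0.0617 × 12.9) = 0.693 / 1.796 = 0.3859.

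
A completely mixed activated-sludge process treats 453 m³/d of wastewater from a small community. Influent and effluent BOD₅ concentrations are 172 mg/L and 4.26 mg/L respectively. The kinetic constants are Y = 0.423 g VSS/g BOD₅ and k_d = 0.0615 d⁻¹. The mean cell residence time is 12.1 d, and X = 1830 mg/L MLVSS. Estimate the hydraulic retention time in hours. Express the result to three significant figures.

From the SRT design equation V = Y Q (S₀−S) θ_c / [X (1 + k_d θ_c)] = 0.423 × 453 × (172 − 4.26) × 12.1 / [1830 × (1 + 0.0615 × 12.1)] = 3.89×10^5 / 3192 = 121.9 m³.
Hydraulic retention time τ = V/Q = 121.9 / 453 = 0.2690 d = 6.456 h.

τ ≈ 6.46 h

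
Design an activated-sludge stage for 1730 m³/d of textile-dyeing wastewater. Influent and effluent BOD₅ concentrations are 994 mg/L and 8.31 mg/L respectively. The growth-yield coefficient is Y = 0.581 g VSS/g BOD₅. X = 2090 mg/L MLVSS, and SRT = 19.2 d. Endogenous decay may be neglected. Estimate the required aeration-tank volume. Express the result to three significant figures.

Biomass mass balance (decay neglected): V·X = Y·Q·(S₀ − S)·θ_c, so V = 0.581 × 1730 × (994 − 8.31) × 19.2 / 2090 = 9102 m³.

V ≈ 9100 m³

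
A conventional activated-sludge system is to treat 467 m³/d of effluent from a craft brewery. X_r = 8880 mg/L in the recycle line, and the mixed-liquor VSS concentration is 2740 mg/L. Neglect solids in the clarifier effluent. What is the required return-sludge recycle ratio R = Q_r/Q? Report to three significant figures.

Mass balance around the secondary clarifier (neglecting effluent solids): R = X / (X_r − X) = 2740 / (8880 − 2740) = 0.4463.

R ≈ 0.446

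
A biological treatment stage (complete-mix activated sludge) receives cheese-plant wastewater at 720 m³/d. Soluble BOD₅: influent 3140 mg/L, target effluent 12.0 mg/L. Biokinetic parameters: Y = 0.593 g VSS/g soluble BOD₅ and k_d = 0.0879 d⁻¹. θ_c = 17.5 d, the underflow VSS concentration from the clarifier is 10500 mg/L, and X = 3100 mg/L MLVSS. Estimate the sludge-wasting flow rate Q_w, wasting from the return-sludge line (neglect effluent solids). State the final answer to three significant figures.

Q_w ≈ 50.1 m³/d

Rearranging the biomass balance for a CMAS with decay, V = Y·Q·ΔS·θ_c / [X·(1+k_d θ_c)] = 0.593 × 720 × (3140 − 12.0) × 17.5 / [3100 × (1 + 0.0879 × 17.5)] = 2.34×10^7 / 7869 = 2970 m³.
θ_c = V·X/(Q_w·X_r) when wasting from the recycle, so Q_w = V·X/(θ_c·X_r) = 2970 × 3100 / (17.5 × 10500) = 50.11 m³/d.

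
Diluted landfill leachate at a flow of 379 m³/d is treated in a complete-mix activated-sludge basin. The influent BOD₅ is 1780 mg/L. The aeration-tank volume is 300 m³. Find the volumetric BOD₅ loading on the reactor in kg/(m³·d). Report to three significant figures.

L_v ≈ 2.25 kg BOD₅/(m³·d)

Volumetric loading L_v = Q·S₀ / V = 379 × 1780 g/m³ / 300.0 m³ = 2249 g/(m³·d) = 2.249 kg BOD₅/(m³·d).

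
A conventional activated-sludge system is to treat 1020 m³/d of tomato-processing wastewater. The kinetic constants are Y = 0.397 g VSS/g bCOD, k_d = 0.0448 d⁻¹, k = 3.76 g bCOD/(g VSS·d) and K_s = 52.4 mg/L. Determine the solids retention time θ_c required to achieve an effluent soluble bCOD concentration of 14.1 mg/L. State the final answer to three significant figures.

θ_c ≈ 3.68 d

At the target effluent, Y k S/(K_s+S) = 0.397×3.76×14.1/66.50 = 0.3165 d⁻¹.
1/θ_c = 0.3165 − 0.0448 = 0.2717 d⁻¹, so θ_c = 3.681 d.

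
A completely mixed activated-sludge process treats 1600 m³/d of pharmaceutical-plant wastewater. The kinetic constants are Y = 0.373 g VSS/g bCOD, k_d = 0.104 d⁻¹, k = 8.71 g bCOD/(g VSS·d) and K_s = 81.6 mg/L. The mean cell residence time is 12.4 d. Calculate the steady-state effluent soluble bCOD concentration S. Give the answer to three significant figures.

For a completely mixed reactor with recycle the Lawrence–McCarty relation gives S = K_s·(1 + k_d·θ_c) / [θ_c·(Y·k − k_d) − 1] = 81.6 × (1 + 0.104 × 12.4) / [12.4 × (0.373 × 8.71 − 0.104) − 1] = 186.8 / 38.00 = 4.917 mg/L.

S ≈ 4.92 mg/L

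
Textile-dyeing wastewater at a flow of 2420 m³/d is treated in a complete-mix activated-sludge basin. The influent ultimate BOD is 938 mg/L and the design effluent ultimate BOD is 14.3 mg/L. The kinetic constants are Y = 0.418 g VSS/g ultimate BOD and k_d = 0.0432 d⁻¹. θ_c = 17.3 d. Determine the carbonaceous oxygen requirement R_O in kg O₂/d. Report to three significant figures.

R_O ≈ 1480 kg O₂/d

Observed yield with endogenous decay: Y_obs = Y / (1 + k_d·θ_c) = 0.418 / (1 + 0.0432 × 17.3) = 0.418 / 1.747 = 0.2392 g VSS/g ultimate BOD.
Q·(S₀ − S) = 2420 × (938 − 14.3) × 10⁻³ = 2235 kg/d removed.
Net sludge production P_X = 0.2392 × 2235 = 534.7 kg VSS/d.
Carbonaceous O₂ demand = substrate oxidised − cell-mass equivalent = 2235 − 1.42 × 534.7 = 1476 kg O₂/d.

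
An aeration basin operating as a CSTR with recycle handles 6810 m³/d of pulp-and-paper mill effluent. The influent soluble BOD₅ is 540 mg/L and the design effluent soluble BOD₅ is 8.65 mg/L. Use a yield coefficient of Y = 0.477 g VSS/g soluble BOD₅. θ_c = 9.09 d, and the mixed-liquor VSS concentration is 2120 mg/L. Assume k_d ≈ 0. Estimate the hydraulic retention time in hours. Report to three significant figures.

V·X = Y·Q·ΔS·θ_c gives V = 0.477 × 6810 × (540 − 8.65) × 9.09 / 2120 = 7401 m³.
τ = V/Q = 7401/6810 = 1.087 d, or 26.08 h.

τ ≈ 26.1 h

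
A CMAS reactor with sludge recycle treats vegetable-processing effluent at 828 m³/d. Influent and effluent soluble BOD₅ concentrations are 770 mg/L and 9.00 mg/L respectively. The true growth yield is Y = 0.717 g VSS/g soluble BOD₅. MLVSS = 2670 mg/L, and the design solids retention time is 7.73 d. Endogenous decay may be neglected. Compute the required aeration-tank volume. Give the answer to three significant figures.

With k_d = 0 the design equation reduces to V = Y Q (S₀−S) θ_c / X = 0.717 × 828 × (770 − 9.00) × 7.73 / 2670 = 1308 m³.

V ≈ 1310 m³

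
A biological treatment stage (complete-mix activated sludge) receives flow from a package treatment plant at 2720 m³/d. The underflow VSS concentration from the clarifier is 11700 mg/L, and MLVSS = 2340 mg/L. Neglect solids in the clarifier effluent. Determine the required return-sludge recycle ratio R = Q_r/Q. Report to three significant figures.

R ≈ 0.250

R = Q_r/Q = X/(X_r − X) = 2340 / (11700 − 2340) = 0.2500.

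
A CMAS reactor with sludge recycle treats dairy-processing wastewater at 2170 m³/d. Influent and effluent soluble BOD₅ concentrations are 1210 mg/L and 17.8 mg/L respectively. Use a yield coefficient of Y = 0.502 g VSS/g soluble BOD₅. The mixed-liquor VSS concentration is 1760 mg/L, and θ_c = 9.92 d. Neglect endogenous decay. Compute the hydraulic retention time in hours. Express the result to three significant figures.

τ ≈ 81.0 h

With k_d = 0 the design equation reduces to V = Y Q (S₀−S) θ_c / X = 0.502 × 2170 × (1210 − 17.8) × 9.92 / 1760 = 7320 m³.
HRT = V/Q = 7320 m³ / 2170 m³·d⁻¹ = 3.373 d × 24 = 80.96 h.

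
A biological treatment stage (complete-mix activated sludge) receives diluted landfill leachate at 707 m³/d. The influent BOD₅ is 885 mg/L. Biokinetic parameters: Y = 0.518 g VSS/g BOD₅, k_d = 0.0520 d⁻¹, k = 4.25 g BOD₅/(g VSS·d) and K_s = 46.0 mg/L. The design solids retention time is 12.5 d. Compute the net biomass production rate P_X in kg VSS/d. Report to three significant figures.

For a completely mixed reactor with recycle the Lawrence–McCarty relation gives S = K_s·(1 + k_d·θ_c) / [θ_c·(Y·k − k_d) − 1] = 46.0 × (1 + 0.0520 × 12.5) / [12.5 × (0.518 × 4.25 − 0.0520) − 1] = 75.90 / 25.87 = 2.934 mg/L.
Correct the yield for decay: Y_obs = Y/(1 + k_d θ_c) = 0.518 / (1 + 0.0520 × 12.5) = 0.518 / 1.650 = 0.3139.
Mass of BOD₅ removed per day: Q(S₀ − S) = 707 × 882.1 g/m³ = 623.6 kg/d.
P_X = Y_obs · Q(S₀ − S) = 0.3139 × 623.6 = 195.8 kg VSS/d.

P_X ≈ 196 kg VSS/d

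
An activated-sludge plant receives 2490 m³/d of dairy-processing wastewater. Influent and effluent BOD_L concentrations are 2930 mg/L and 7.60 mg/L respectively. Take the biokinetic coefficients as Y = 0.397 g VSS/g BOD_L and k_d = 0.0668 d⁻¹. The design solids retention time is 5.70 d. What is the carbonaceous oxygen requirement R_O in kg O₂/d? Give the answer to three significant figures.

R_O ≈ 4310 kg O₂/d

The observed yield is Y_obs = Y/(1 + k_d·θ_c) = 0.397 / (1 + 0.0668 × 5.70) = 0.397 / 1.381 = 0.2875 g VSS per g BOD_L removed.
Substrate removed = Q·(S₀ − S) = 2490 m³/d × (2930 − 7.60) g/m³ = 7.28×10^6 g/d = 7277 kg/d.
P_X = Y_obs·Q·(S₀ − S) = 0.2875 × 7277 = 2092 kg VSS/d.
R_O = Q·ΔS − 1.42 P_X = 7277 − 2971 = 4306 kg O₂/d.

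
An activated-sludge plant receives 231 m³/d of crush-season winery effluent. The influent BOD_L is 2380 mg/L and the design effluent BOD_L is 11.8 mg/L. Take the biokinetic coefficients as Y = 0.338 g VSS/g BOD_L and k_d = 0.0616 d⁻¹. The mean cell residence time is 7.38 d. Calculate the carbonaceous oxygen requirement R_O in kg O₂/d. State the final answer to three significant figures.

R_O ≈ 367 kg O₂/d

Y_obs = Y / (1 + k_d θ_c) = 0.338 / (1 + 0.0616 × 7.38) = 0.338 / 1.455 = 0.2324.
ΔS = 2380 − 11.8 = 2368 mg/L, so the substrate removal rate is 231 × 2368/1000 = 547.1 kg BOD_L/d.
Net sludge production P_X = 0.2324 × 547.1 = 127.1 kg VSS/d.
R_O = Q·ΔS − 1.42 P_X = 547.1 − 180.5 = 366.5 kg O₂/d.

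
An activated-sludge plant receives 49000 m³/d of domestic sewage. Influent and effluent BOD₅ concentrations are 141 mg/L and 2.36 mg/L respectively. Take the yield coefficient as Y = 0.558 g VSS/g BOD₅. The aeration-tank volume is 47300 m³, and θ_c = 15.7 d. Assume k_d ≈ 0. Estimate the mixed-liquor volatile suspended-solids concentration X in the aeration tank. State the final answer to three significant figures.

Without decay, X = Y Q (S₀−S) θ_c / V = 0.558 × 49000 × (141 − 2.36) × 15.7 / 47300 = 1258 mg/L.

X ≈ 1260 mg/L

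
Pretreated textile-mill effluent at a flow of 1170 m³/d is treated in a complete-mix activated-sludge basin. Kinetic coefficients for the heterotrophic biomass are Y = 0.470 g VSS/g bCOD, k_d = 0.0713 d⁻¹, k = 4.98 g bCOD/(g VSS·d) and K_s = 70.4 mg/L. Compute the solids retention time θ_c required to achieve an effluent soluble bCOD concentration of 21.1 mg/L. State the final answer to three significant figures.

At the target effluent, Y k S/(K_s+S) = 0.470×4.98×21.1/91.50 = 0.5397 d⁻¹.
θ_c = 1/(μ − k_d) = 1/(0.5397 − 0.0713) = 1/0.4684 = 2.135 d.

θ_c ≈ 2.13 d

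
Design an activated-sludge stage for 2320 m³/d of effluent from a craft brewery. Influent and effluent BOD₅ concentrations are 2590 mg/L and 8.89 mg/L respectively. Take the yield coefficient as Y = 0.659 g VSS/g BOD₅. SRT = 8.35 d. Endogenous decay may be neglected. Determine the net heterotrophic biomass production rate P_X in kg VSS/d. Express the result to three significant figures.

Since k_d ≈ 0, Y_obs = Y = 0.659 g VSS/g BOD₅.
Substrate removed = Q·(S₀ − S) = 2320 m³/d × (2590 − 8.89) g/m³ = 5.99×10^6 g/d = 5988 kg/d.
Net biomass production P_X = Y_obs × Q·(S₀ − S) = 0.6590 × 5988 = 3946 kg VSS/d.

P_X ≈ 3950 kg VSS/d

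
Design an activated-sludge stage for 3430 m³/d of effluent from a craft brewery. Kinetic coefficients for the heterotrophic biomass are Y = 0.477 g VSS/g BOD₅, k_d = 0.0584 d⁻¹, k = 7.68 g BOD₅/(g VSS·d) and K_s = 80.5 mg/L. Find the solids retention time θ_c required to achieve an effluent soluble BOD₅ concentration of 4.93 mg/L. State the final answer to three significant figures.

At the target effluent, Y k S/(K_s+S) = 0.477×7.68×4.93/85.43 = 0.2114 d⁻¹.
θ_c = 1/(μ − k_d) = 1/(0.2114 − 0.0584) = 1/0.1530 = 6.536 d.

θ_c ≈ 6.54 d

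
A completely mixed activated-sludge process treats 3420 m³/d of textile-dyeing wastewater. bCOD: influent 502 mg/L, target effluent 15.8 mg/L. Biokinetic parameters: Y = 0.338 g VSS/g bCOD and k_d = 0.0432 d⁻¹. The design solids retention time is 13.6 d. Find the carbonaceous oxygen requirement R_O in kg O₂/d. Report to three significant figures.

R_O ≈ 1160 kg O₂/d

The observed yield is Y_obs = Y/(1 + k_d·θ_c) = 0.338 / (1 + 0.0432 × 13.6) = 0.338 / 1.588 = 0.2129 g VSS per g bCOD removed.
ΔS = 502 − 15.8 = 486.2 mg/L, so the substrate removal rate is 3420 × 486.2/1000 = 1663 kg bCOD/d.
Biomass synthesised: P_X = Y_obs × 1663 = 354.0 kg VSS/d.
R_O = Q·(S₀ − S) − 1.42·P_X = 1663 − 1.42 × 354.0 = 1160 kg O₂/d.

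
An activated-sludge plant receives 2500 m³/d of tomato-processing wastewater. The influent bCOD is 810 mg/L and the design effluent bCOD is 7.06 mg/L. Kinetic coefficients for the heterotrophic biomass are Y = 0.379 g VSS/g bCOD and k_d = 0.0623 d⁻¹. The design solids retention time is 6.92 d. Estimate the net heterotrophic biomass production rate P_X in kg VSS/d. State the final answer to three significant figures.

P_X ≈ 532 kg VSS/d

Y_obs = Y / (1 + k_d θ_c) = 0.379 / (1 + 0.0623 × 6.92) = 0.379 / 1.431 = 0.2648.
ΔS = 810 − 7.06 = 802.9 mg/L, so the substrate removal rate is 2500 × 802.9/1000 = 2007 kg bCOD/d.
P_X = Y_obs · Q(S₀ − S) = 0.2648 × 2007 = 531.6 kg VSS/d.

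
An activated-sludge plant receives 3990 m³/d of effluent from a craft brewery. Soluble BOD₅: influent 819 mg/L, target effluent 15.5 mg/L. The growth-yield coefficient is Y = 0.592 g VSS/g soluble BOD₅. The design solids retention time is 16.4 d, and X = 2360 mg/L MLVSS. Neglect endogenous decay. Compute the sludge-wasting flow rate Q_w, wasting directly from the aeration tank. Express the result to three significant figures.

Biomass mass balance (decay neglected): V·X = Y·Q·(S₀ − S)·θ_c, so V = 0.592 × 3990 × (819 − 15.5) × 16.4 / 2360 = 13189 m³.
For wasting at MLVSS concentration, Q_w = V/θ_c = 13189/16.4 = 804.2 m³/d.

Q_w ≈ 804 m³/d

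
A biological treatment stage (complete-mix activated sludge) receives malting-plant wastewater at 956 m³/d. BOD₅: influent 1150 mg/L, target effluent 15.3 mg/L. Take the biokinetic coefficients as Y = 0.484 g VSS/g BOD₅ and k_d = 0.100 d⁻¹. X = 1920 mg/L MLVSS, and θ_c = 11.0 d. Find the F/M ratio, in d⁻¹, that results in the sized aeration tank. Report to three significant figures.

From the SRT design equation V = Y Q (S₀−S) θ_c / [X (1 + k_d θ_c)] = 0.484 × 956 × (1150 − 15.3) × 11.0 / [1920 × (1 + 0.100 × 11.0)] = 5.78×10^6 / 4032 = 1432 m³.
F/M = applied load / biomass = Q·S₀/(V·X) = 956 × 1150 / (1432 × 1920) = 0.3998 d⁻¹.

F/M ≈ 0.400 d⁻¹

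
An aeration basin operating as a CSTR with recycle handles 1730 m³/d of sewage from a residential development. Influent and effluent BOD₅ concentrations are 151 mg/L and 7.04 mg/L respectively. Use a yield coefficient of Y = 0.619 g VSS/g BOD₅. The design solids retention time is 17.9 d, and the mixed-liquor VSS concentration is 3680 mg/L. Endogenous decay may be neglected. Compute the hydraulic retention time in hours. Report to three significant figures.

V·X = Y·Q·ΔS·θ_c gives V = 0.619 × 1730 × (151 − 7.04) × 17.9 / 3680 = 749.9 m³.
Hydraulic retention time τ = V/Q = 749.9 / 1730 = 0.4334 d = 10.40 h.

τ ≈ 10.4 h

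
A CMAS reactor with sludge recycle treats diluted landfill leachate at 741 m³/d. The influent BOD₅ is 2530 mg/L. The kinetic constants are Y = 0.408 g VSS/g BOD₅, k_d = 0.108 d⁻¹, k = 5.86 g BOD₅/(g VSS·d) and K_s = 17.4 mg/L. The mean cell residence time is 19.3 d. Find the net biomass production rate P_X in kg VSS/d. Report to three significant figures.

P_X ≈ 248 kg VSS/d

From the Monod/SRT balance for a CMAS, S = K_s·(1+k_d θ_c)/[θ_c·(Y k − k_d) − 1] = 17.4 × (1 + 0.108 × 19.3) / [19.3 × (0.408 × 5.86 − 0.108) − 1] = 53.67 / 43.06 = 1.246 mg/L.
Observed yield with endogenous decay: Y_obs = Y / (1 + k_d·θ_c) = 0.408 / (1 + 0.108 × 19.3) = 0.408 / 3.084 = 0.1323 g VSS/g BOD₅.
Mass of BOD₅ removed per day: Q(S₀ − S) = 741 × 2529 g/m³ = 1874 kg/d.
Net biomass production P_X = Y_obs × Q·(S₀ − S) = 0.1323 × 1874 = 247.9 kg VSS/d.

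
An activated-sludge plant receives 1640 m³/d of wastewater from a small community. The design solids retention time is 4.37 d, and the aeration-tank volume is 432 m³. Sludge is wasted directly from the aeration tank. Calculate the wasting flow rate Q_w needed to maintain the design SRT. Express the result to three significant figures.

Wasting from the aeration tank: Q_w = V / θ_c = 432.0 / 4.37 = 98.86 m³/d.

Q_w ≈ 98.9 m³/d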